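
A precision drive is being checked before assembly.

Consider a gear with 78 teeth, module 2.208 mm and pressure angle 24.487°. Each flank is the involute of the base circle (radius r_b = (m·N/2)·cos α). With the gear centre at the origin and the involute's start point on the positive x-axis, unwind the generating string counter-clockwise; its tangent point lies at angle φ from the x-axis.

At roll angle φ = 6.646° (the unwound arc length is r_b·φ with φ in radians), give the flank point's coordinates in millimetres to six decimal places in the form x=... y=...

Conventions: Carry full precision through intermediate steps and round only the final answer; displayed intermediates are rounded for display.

single-mesh involute tooth geometry (78T wheel at module 2.208)
pitch radius r_p = m·N/2 = 2.208·78/2 = 86.112000
base radius r_b = r_p·cos α = 86.112000·cos 24.487° = 78.366685
roll angle φ = 6.646° = 0.11599458 rad
x = r_b·(cos φ + φ·sin φ) = 78.892115
y = r_b·(sin φ − φ·cos φ) = 0.040714

x=78.892115 y=0.040714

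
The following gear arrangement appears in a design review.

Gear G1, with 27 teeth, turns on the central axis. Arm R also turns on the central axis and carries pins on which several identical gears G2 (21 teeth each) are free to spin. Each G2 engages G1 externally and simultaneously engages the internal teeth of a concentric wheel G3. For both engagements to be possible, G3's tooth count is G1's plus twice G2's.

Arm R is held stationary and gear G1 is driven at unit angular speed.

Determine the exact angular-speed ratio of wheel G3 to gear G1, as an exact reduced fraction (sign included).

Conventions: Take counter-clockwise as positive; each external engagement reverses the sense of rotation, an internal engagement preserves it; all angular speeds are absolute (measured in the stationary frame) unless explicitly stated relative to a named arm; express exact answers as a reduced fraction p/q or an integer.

-9/23

topology: planetary set — G1 27T / G2 21T / G3 69T, arm = carrier (Willis)
ring teeth: 27 + 2·21 = 69
27(ω_sun−ω_arm) = −69(ω_ring−ω_arm),  ω_arm = 0, ω_sun = 1
ω_ring = 0 − (27/69)(1−0) = -9/23
ω_out/ω_in = -9/23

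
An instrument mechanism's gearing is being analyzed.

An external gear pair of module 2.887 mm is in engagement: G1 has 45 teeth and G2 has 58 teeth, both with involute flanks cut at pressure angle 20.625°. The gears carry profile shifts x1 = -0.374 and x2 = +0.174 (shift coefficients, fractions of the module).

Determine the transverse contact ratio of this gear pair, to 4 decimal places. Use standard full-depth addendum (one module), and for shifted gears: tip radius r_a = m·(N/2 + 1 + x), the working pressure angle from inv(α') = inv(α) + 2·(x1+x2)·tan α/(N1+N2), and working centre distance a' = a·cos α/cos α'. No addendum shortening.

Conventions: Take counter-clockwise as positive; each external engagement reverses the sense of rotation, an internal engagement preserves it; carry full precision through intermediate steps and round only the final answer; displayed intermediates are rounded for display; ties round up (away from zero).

1.7640

class = single-mesh tooth geometry [involute pair 45T × 58T, m = 2.887]
base radii: r_b1 = 60.794109, r_b2 = 78.356852
tip radii: r_a1 = 66.764762, r_a2 = 87.112338
inv(α') = inv(20.625°) + 2·(-0.374+0.174)·tan α/(45+58) = 0.01493755  ⇒  α' = 20.01433°
a' = a·cos α / cos α' = 148.6805·cos 20.625°/cos 20.01433° = 148.094848
action lengths: √(r_a1²−r_b1²) = 27.597278, √(r_a2²−r_b2²) = 38.062622
base pitch p_b = π·m·cos α = 8.488459
CR = (27.597278 + 38.062622 − 148.094848·sin 20.01433°)/8.488459 = 1.764003
contact ratio ≈ 1.7640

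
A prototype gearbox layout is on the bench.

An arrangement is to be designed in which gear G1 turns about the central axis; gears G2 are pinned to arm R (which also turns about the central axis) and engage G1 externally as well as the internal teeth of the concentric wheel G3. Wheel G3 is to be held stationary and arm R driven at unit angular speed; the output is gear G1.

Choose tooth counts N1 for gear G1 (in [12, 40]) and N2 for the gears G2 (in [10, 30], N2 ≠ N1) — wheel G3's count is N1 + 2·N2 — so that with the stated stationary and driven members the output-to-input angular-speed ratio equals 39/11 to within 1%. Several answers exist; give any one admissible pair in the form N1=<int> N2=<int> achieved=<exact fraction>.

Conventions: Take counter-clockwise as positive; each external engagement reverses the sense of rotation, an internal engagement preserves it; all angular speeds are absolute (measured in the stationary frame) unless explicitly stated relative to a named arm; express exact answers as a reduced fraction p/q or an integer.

N1=22 N2=17 achieved=39/11

topology: planetary set — design target 39/11, arm = carrier (Willis)
Willis with ω_ring = 0: ω_sun/ω_arm = (N1+N3)/N1; set equal to 39/11  ⇒  N3/N1 = 39/11 − 1 = 28/11
N3 = N1 + 2·N2  ⇒  N2/N1 = (N3/N1 − 1)/2 = (28/11 − 1)/2 = 17/22
smallest multiple with N1 ≥ 12 and N2 ≥ 10: k = 1  ⇒  N1 = 1·22 = 22, N2 = 1·17 = 17 (N1 ≤ 40, N2 ≤ 30, N2 ≠ N1 ✓), N3 = 22 + 2·17 = 56
check: (N1+N3)/N1 with N1 = 22, N3 = 56 gives 39/11; |achieved − target| = 0 ≤ 39/1100 ✓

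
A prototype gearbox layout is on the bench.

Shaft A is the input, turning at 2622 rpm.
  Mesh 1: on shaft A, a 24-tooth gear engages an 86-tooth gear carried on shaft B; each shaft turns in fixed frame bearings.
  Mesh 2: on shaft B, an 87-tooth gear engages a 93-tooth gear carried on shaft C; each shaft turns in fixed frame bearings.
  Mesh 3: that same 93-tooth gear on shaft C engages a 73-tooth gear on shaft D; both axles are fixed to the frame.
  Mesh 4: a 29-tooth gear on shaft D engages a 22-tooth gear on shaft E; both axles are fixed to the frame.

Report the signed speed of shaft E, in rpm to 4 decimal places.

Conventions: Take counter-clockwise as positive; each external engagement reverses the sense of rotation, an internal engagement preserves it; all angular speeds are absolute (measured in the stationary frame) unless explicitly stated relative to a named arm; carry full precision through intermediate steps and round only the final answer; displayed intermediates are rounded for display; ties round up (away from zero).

+1149.5217 rpm

4-mesh fixed-axis compound train (all bearings frame-fixed)
mesh 1 [24T→86T]: ω = 2622.0000×24/86 = 731.7209 rpm, sense flips to −
mesh 2 [87T→93T]: ω = 731.7209×87/93 = 684.5131 rpm, sense flips to +
mesh 3 [93T→73T]: ω = 684.5131×93/73 = 872.0510 rpm, sense flips to −
mesh 4 [29T→22T]: ω = 872.0510×29/22 = 1149.5217 rpm, sense flips to +
signed output speed = +1149.5217 rpm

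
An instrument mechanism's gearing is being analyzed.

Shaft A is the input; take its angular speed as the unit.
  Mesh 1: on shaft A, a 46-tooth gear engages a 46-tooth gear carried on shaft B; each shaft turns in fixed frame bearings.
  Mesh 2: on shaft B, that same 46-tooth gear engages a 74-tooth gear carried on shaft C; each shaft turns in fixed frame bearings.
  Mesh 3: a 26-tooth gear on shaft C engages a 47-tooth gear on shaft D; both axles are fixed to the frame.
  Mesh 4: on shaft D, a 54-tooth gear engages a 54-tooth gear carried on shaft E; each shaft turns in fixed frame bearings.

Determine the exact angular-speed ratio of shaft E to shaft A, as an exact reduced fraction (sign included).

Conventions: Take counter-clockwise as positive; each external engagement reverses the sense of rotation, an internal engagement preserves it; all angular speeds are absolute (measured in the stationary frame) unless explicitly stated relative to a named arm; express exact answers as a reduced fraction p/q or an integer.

598/1739

class = fixed-axis compound train [4 meshes; 4 ratios multiply, 4 sense flips]
mesh 1 [46T→46T]: running ratio 1, sense −
mesh 2 [46T→74T]: running ratio 23/37, sense +
mesh 3 [26T→47T]: running ratio 598/1739, sense −
mesh 4 [54T→54T]: running ratio 598/1739, sense +
ω_out/ω_in = 598/1739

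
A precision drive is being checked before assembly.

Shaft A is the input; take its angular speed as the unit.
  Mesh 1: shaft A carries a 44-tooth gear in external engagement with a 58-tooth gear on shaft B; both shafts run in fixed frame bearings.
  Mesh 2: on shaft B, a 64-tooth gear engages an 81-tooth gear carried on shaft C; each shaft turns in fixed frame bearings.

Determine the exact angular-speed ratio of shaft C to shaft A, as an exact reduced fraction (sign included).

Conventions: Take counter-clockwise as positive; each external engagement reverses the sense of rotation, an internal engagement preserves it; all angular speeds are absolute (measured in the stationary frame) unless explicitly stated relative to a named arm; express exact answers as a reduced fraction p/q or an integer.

1408/2349

class = fixed-axis compound train [2 meshes; 2 ratios multiply, 2 sense flips]
mesh 1 [44T→58T]: running ratio 22/29, sense −
mesh 2 [64T→81T]: running ratio 1408/2349, sense +
ω_out/ω_in = 1408/2349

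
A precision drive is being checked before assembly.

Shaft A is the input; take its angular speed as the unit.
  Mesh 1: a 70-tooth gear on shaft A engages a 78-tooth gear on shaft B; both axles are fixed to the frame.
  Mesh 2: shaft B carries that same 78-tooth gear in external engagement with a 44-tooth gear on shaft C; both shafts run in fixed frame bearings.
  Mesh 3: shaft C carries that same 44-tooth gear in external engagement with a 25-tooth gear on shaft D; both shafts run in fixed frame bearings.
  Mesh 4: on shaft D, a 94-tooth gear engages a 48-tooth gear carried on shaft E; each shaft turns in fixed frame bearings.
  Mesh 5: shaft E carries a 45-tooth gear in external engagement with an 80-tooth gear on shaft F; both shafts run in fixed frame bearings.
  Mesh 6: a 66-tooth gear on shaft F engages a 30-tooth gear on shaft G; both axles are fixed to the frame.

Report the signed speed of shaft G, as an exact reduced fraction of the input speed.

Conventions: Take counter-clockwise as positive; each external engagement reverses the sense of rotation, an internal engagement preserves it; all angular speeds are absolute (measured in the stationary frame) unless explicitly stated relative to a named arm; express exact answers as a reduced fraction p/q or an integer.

10857/1600

6-mesh fixed-axis compound train (all bearings frame-fixed)
mesh 1 [70T→78T]: |ω|/ω_in = 1×70/78 = 35/39, sense flips to −
mesh 2 [78T→44T]: |ω|/ω_in = (35/39)×78/44 = 35/22, sense flips to +
mesh 3 [44T→25T]: |ω|/ω_in = (35/22)×44/25 = 14/5, sense flips to −
mesh 4 [94T→48T]: |ω|/ω_in = (14/5)×94/48 = 329/60, sense flips to +
mesh 5 [45T→80T]: |ω|/ω_in = (329/60)×45/80 = 987/320, sense flips to −
mesh 6 [66T→30T]: |ω|/ω_in = (987/320)×66/30 = 10857/1600, sense flips to +
signed output speed (× input speed) = 10857/1600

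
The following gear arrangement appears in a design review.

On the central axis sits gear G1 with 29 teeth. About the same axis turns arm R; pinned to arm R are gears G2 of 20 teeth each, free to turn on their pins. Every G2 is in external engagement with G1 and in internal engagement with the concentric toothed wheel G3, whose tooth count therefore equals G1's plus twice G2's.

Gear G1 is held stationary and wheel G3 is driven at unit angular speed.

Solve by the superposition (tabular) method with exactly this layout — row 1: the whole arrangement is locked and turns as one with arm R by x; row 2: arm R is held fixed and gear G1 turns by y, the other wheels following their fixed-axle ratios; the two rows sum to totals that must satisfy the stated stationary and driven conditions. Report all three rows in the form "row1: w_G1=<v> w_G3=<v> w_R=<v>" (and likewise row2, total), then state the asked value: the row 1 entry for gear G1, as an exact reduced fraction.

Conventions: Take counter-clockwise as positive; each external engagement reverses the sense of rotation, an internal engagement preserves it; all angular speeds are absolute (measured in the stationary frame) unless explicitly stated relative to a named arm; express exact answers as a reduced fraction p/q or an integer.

planetary set (29T centre, 20T on arm, 69T internal) — Willis relation
superposition row 1 [locked train]: every member turns x
row 2: sun turns y, ring = −(29/69)·y, arm 0
boundary: total ω_sun = x + y = 0 and total ω_ring = x − (29/69)·y = 1  ⇒  y = -69/98, x = 69/98
row 2 ring = −(29/69)·(-69/98) = 29/98
totals (row 1 + row 2): sun 69/98 + (-69/98) = 0, ring 69/98 + 29/98 = 1, arm 69/98 + 0 = 69/98
asked cell (row1, sun) = 69/98

row1: w_G1=69/98 w_G3=69/98 w_R=69/98
row2: w_G1=-69/98 w_G3=29/98 w_R=0
total: w_G1=0 w_G3=1 w_R=69/98
asked value: 69/98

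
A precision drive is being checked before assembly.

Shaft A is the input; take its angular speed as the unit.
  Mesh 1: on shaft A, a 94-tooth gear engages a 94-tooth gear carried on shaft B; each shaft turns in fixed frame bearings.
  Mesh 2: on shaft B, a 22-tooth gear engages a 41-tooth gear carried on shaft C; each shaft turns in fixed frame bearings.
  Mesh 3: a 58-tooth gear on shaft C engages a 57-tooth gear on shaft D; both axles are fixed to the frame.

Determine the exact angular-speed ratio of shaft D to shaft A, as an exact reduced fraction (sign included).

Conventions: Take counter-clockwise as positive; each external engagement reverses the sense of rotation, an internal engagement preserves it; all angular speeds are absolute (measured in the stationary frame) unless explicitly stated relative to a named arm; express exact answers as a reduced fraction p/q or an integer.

class = fixed-axis compound train [3 meshes; 3 ratios multiply, 3 sense flips]
mesh 1 [94T→94T]: running ratio 1, sense −
mesh 2 [22T→41T]: running ratio 22/41, sense +
mesh 3 [58T→57T]: running ratio 1276/2337, sense −
ω_out/ω_in = -1276/2337

-1276/2337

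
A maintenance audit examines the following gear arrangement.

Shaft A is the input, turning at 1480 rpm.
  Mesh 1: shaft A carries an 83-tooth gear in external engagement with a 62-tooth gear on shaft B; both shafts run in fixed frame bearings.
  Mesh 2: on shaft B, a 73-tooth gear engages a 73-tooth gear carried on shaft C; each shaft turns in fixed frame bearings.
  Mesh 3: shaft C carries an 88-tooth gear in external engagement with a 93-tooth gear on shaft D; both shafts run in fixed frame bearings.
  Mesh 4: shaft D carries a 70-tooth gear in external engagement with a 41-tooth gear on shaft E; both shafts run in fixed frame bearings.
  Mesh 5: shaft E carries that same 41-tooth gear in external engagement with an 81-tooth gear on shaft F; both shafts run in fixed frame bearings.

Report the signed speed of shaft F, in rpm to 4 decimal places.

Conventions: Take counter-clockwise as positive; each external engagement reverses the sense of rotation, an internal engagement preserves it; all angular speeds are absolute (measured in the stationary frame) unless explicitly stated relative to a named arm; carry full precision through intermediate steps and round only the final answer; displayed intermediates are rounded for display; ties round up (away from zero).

-1620.1710 rpm

topology: fixed-axis compound train — 5 meshes, A→F
mesh 1 [83T→62T]: ω = 1480.0000×83/62 = 1981.2903 rpm, sense flips to −
mesh 2 [73T→73T]: ω = 1981.2903×73/73 = 1981.2903 rpm, sense flips to +
mesh 3 [88T→93T]: ω = 1981.2903×88/93 = 1874.7693 rpm, sense flips to −
mesh 4 [70T→41T]: ω = 1874.7693×70/41 = 3200.8257 rpm, sense flips to +
mesh 5 [41T→81T]: ω = 3200.8257×41/81 = 1620.1710 rpm, sense flips to −
signed output speed = -1620.1710 rpm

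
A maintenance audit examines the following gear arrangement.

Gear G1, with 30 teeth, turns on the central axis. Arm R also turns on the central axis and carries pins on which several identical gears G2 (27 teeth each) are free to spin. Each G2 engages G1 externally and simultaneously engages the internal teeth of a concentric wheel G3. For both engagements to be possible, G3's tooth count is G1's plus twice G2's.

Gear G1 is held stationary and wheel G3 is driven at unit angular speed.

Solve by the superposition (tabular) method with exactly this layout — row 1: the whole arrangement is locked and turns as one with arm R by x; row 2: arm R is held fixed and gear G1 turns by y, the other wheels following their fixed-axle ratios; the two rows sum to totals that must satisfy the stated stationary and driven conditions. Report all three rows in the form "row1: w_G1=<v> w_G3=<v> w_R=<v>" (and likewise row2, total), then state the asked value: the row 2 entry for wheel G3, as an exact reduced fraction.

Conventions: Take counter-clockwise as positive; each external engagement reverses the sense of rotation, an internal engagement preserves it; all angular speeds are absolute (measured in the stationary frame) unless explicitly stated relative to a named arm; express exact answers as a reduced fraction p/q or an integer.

row1: w_G1=14/19 w_G3=14/19 w_R=14/19
row2: w_G1=-14/19 w_G3=5/19 w_R=0
total: w_G1=0 w_G3=1 w_R=14/19
asked value: 5/19

class = planetary set [G3 = 30+2·27 = 84; Willis about the carrier]
superposition row 1 [locked train]: every member turns x
row 2 (arm held, sun turns y): ω_ring = −(30/84)·y, ω_arm = 0
boundary: total ω_sun = x + y = 0 and total ω_ring = x − (30/84)·y = 1  ⇒  y = -14/19, x = 14/19
row 2 ring = −(30/84)·(-14/19) = 5/19
totals (row 1 + row 2): sun 14/19 + (-14/19) = 0, ring 14/19 + 5/19 = 1, arm 14/19 + 0 = 14/19
asked cell (row2, ring) = 5/19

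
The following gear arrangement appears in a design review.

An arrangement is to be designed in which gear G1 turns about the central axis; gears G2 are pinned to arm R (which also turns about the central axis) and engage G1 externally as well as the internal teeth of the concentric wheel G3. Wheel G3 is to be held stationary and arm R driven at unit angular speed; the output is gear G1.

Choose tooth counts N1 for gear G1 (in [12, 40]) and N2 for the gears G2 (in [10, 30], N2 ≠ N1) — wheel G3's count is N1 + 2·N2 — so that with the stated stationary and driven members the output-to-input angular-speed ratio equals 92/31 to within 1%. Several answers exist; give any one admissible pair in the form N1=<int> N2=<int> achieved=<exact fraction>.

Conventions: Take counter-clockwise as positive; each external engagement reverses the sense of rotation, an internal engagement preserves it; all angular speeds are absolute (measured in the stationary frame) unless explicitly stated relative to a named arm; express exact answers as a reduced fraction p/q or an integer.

N1=31 N2=15 achieved=92/31

topology: planetary set — design target 92/31, arm = carrier (Willis)
Willis with ω_ring = 0: ω_sun/ω_arm = (N1+N3)/N1; set equal to 92/31  ⇒  N3/N1 = 92/31 − 1 = 61/31
N3 = N1 + 2·N2  ⇒  N2/N1 = (N3/N1 − 1)/2 = (61/31 − 1)/2 = 15/31
smallest multiple with N1 ≥ 12 and N2 ≥ 10: k = 1  ⇒  N1 = 1·31 = 31, N2 = 1·15 = 15 (N1 ≤ 40, N2 ≤ 30, N2 ≠ N1 ✓), N3 = 31 + 2·15 = 61
check: (N1+N3)/N1 with N1 = 31, N3 = 61 gives 92/31; |achieved − target| = 0 ≤ 23/775 ✓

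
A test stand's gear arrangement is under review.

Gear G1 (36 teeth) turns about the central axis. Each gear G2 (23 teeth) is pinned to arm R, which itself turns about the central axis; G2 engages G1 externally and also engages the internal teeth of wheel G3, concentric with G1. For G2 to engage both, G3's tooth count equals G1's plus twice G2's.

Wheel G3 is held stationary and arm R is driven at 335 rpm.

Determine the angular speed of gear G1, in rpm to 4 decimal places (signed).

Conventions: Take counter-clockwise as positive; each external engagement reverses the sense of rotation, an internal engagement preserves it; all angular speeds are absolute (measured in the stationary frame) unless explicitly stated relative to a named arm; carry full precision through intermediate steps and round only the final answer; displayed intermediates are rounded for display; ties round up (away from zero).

topology: planetary set — G1 36T / G2 23T / G3 82T, arm = carrier (Willis)
normalise by the input: solve with ω_arm = 1, then scale by 335 rpm
ring teeth: 36 + 2·23 = 82
36(ω_sun−ω_arm) = −82(ω_ring−ω_arm),  ω_ring = 0, ω_arm = 1
ω_sun = 1 − (82/36)(0−1) = 59/18
scale: ω_sun = 59/18 × 335 rpm = +1098.0556 rpm

+1098.0556 rpm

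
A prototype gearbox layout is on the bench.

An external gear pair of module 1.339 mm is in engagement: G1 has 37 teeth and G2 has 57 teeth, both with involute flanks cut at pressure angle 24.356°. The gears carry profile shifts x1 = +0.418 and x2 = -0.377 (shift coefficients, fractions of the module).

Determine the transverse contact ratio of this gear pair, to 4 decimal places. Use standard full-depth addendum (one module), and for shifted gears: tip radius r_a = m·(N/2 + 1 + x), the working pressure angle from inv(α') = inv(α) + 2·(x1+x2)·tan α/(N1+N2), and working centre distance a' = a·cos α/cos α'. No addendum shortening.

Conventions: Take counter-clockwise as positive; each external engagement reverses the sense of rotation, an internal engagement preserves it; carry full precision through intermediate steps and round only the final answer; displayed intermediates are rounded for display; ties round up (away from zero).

1.5115

class = single-mesh tooth geometry [involute pair 37T × 57T, m = 1.339]
base radii: r_b1 = 22.566852, r_b2 = 34.765151
tip radii: r_a1 = 26.670202, r_a2 = 38.995697
inv(α') = inv(24.356°) + 2·(+0.418-0.377)·tan α/(37+57) = 0.02799699  ⇒  α' = 24.46585°
a' = a·cos α / cos α' = 62.9330·cos 24.356°/cos 24.46585° = 62.987783
action lengths: √(r_a1²−r_b1²) = 14.213967, √(r_a2²−r_b2²) = 17.664900
base pitch p_b = π·m·cos α = 3.832208
CR = (14.213967 + 17.664900 − 62.987783·sin 24.46585°)/3.832208 = 1.511512
contact ratio ≈ 1.5115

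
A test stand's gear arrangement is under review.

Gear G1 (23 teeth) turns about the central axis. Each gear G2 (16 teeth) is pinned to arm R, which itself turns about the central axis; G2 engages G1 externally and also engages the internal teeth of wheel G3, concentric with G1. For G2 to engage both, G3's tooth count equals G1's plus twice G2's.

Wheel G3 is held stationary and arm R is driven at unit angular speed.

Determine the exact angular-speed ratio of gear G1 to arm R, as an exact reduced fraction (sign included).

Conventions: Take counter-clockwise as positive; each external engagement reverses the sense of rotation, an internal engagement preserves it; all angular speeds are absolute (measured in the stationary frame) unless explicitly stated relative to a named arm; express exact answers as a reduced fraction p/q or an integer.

78/23

class = planetary set [G3 = 23+2·16 = 55; Willis about the carrier]
ring teeth: 23 + 2·16 = 55
23(ω_sun−ω_arm) = −55(ω_ring−ω_arm),  ω_ring = 0, ω_arm = 1
ω_sun = 1 − (55/23)(0−1) = 78/23
ω_out/ω_in = 78/23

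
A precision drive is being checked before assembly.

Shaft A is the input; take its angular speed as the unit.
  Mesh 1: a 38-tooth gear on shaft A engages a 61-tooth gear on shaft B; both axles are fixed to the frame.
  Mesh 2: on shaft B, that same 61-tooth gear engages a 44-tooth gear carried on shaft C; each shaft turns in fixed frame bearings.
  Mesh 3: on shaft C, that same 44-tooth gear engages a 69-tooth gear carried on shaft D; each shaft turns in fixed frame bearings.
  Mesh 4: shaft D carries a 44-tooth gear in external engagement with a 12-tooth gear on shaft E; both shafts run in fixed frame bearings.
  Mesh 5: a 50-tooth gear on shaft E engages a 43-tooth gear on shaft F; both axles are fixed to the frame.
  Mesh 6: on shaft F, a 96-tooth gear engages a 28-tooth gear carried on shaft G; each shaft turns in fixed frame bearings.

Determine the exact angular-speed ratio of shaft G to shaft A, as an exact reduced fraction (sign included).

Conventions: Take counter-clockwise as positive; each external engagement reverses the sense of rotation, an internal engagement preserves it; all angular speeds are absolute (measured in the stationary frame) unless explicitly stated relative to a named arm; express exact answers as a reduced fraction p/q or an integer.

167200/20769

class = fixed-axis compound train [6 meshes; 6 ratios multiply, 6 sense flips]
mesh 1 [38T→61T]: running ratio 38/61, sense −
mesh 2 [61T→44T]: running ratio 19/22, sense +
mesh 3 [44T→69T]: running ratio 38/69, sense −
mesh 4 [44T→12T]: running ratio 418/207, sense +
mesh 5 [50T→43T]: running ratio 20900/8901, sense −
mesh 6 [96T→28T]: running ratio 167200/20769, sense +
ω_out/ω_in = 167200/20769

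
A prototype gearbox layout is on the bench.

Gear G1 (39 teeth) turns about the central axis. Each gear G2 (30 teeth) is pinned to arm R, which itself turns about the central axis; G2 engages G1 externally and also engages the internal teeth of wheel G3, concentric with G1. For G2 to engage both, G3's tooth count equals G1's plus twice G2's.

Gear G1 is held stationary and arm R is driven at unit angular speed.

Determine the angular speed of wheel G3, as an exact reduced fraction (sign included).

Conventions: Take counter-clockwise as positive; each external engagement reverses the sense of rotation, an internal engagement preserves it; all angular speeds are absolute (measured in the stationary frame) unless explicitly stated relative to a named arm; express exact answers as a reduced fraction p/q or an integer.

46/33

recognized (axles ride arm R): planetary set, 39/30/99 teeth
ring teeth: 39 + 2·30 = 99
39(ω_sun−ω_arm) = −99(ω_ring−ω_arm),  ω_sun = 0, ω_arm = 1
ω_ring = 1 − (39/99)(0−1) = 46/33
exact speed ratio = 46/33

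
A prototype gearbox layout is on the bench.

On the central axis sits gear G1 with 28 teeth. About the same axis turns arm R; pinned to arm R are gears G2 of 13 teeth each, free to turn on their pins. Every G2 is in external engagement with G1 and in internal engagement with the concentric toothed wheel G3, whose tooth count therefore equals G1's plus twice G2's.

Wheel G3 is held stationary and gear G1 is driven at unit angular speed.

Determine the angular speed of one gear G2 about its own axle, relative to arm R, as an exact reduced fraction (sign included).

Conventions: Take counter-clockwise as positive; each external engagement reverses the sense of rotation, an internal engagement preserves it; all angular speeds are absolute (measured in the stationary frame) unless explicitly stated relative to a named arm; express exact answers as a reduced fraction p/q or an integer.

-756/533

recognized (axles ride arm R): planetary set, 28/13/54 teeth
ring teeth: 28 + 2·13 = 54
28(ω_sun−ω_arm) = −54(ω_ring−ω_arm),  ω_ring = 0, ω_sun = 1
28(1−ω_arm) = −54(0−ω_arm)  ⇒  82·ω_arm = 28  ⇒  ω_arm = 14/41
sun–planet mesh: 28·(1−14/41) = −13·(ω_p−ω_arm)  ⇒  ω_p−ω_arm = -756/533
exact speed ratio = -756/533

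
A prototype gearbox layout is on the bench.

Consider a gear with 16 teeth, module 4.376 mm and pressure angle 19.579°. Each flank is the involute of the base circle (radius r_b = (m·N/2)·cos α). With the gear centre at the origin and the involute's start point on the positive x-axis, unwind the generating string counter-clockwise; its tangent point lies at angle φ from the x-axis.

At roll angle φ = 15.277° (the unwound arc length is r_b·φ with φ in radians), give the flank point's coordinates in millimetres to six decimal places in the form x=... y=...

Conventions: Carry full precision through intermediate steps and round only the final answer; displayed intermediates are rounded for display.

x=34.135564 y=0.206936

class = single-mesh tooth geometry [base-circle involute, m = 4.376, 16T]
pitch radius r_p = m·N/2 = 4.376·16/2 = 35.008000
base radius r_b = r_p·cos α = 35.008000·cos 19.579° = 32.983849
roll angle φ = 15.277° = 0.26663395 rad
x = r_b·(cos φ + φ·sin φ) = 34.135564
y = r_b·(sin φ − φ·cos φ) = 0.206936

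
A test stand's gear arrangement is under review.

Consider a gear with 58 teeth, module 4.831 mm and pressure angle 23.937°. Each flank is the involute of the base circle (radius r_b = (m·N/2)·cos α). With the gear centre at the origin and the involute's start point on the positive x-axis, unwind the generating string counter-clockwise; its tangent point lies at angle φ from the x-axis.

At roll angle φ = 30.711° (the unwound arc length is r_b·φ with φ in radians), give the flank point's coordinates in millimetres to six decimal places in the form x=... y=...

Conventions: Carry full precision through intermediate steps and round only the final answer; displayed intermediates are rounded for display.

x=145.143700 y=6.386179

recognized (one wheel, involute flank): single-mesh tooth geometry, m = 4.831, N = 58
pitch radius r_p = m·N/2 = 4.831·58/2 = 140.099000
base radius r_b = r_p·cos α = 140.099000·cos 23.937° = 128.049384
roll angle φ = 30.711° = 0.53600807 rad
x = r_b·(cos φ + φ·sin φ) = 145.143700
y = r_b·(sin φ − φ·cos φ) = 6.386179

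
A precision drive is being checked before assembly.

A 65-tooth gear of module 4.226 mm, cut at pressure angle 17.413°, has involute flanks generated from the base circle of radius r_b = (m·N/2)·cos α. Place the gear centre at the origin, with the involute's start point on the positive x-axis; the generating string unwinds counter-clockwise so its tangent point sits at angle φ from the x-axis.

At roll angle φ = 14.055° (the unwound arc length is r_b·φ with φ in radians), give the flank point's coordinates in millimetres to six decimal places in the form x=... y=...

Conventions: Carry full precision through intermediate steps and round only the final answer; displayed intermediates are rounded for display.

recognized (one wheel, involute flank): single-mesh tooth geometry, m = 4.226, N = 65
pitch radius r_p = m·N/2 = 4.226·65/2 = 137.345000
base radius r_b = r_p·cos α = 137.345000·cos 17.413° = 131.050816
roll angle φ = 14.055° = 0.24530603 rad
x = r_b·(cos φ + φ·sin φ) = 134.934691
y = r_b·(sin φ − φ·cos φ) = 0.640955

x=134.934691 y=0.640955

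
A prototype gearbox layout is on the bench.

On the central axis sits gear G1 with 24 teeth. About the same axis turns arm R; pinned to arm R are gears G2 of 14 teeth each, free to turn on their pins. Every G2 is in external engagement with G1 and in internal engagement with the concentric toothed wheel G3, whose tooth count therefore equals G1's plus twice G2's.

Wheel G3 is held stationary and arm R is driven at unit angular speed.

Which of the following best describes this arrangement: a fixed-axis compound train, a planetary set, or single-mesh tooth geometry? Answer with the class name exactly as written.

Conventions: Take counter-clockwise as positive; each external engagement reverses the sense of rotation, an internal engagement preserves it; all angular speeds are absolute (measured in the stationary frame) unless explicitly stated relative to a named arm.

class = planetary set [G3 = 24+2·14 = 52; Willis about the carrier]
classification: planetary set

planetary set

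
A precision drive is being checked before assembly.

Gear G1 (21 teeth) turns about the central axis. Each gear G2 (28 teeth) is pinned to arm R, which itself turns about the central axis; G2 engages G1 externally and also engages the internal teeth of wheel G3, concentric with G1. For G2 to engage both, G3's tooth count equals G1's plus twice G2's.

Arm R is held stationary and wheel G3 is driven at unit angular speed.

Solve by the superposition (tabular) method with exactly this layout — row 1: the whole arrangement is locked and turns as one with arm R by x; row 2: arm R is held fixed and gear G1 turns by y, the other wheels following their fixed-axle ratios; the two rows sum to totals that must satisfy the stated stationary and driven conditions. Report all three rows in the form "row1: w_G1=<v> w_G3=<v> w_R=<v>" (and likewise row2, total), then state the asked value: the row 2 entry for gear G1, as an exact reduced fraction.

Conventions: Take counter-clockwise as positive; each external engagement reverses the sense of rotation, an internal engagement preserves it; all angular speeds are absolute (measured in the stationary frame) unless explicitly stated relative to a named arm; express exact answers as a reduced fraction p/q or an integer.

row1: w_G1=0 w_G3=0 w_R=0
row2: w_G1=-11/3 w_G3=1 w_R=0
total: w_G1=-11/3 w_G3=1 w_R=0
asked value: -11/3

planetary set (21T centre, 28T on arm, 77T internal) — Willis relation
row 1 — lock + rotate with arm: ω_sun = ω_ring = ω_arm = x
row 2 (arm held, sun turns y): ω_ring = −(21/77)·y, ω_arm = 0
boundary: total ω_arm = x = 0 and total ω_ring = x − (21/77)·y = 1  ⇒  y = -11/3, x = 0
row 2 ring = −(21/77)·(-11/3) = 1
totals (row 1 + row 2): sun 0 + (-11/3) = -11/3, ring 0 + 1 = 1, arm 0 + 0 = 0
asked cell (row2, sun) = -11/3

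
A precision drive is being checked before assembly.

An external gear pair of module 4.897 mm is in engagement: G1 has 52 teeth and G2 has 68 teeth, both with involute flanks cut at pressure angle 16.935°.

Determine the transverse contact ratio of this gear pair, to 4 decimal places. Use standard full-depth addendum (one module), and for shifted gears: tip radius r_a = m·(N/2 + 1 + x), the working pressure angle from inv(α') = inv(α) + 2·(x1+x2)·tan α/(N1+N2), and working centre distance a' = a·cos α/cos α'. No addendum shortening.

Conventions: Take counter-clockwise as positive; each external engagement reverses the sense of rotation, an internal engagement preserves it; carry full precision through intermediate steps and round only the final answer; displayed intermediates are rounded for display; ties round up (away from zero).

single-mesh involute tooth geometry (52T engaging 68T at module 4.897)
base radii: r_b1 = 121.800787, r_b2 = 159.277952
tip radii: r_a1 = 132.219000, r_a2 = 171.395000
no profile shift: α' = α, a' = a
action lengths: √(r_a1²−r_b1²) = 51.443487, √(r_a2²−r_b2²) = 63.299132
base pitch p_b = π·m·cos α = 14.717248
CR = (51.443487 + 63.299132 − 293.820000·sin 16.93500°)/14.717248 = 1.981130
contact ratio ≈ 1.9811

1.9811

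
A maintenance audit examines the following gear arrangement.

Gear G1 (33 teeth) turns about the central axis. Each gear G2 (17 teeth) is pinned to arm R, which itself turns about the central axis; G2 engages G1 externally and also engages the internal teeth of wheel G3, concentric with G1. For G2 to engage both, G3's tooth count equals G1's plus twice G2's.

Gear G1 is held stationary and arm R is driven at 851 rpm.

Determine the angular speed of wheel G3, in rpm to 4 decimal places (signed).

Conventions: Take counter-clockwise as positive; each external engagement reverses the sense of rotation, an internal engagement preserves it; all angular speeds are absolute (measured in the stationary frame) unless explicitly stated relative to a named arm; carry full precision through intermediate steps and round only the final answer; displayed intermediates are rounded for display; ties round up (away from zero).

recognized (axles ride arm R): planetary set, 33/17/67 teeth
normalise by the input: solve with ω_arm = 1, then scale by 851 rpm
ring teeth: 33 + 2·17 = 67
33(ω_sun−ω_arm) = −67(ω_ring−ω_arm),  ω_sun = 0, ω_arm = 1
ω_ring = 1 − (33/67)(0−1) = 100/67
scale: ω_ring = 100/67 × 851 rpm = +1270.1493 rpm

+1270.1493 rpm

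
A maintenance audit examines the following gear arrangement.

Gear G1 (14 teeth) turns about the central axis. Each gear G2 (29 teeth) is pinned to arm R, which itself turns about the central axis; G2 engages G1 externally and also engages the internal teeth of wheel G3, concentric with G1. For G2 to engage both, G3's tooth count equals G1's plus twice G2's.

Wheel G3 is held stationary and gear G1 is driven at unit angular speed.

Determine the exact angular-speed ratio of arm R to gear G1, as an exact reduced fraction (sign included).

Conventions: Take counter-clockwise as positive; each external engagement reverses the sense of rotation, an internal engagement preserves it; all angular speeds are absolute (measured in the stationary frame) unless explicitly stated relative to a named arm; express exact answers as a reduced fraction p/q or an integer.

recognized (axles ride arm R): planetary set, 14/29/72 teeth
ring teeth: 14 + 2·29 = 72
14(ω_sun−ω_arm) = −72(ω_ring−ω_arm),  ω_ring = 0, ω_sun = 1
14(1−ω_arm) = −72(0−ω_arm)  ⇒  86·ω_arm = 14  ⇒  ω_arm = 7/43
ω_out/ω_in = 7/43

7/43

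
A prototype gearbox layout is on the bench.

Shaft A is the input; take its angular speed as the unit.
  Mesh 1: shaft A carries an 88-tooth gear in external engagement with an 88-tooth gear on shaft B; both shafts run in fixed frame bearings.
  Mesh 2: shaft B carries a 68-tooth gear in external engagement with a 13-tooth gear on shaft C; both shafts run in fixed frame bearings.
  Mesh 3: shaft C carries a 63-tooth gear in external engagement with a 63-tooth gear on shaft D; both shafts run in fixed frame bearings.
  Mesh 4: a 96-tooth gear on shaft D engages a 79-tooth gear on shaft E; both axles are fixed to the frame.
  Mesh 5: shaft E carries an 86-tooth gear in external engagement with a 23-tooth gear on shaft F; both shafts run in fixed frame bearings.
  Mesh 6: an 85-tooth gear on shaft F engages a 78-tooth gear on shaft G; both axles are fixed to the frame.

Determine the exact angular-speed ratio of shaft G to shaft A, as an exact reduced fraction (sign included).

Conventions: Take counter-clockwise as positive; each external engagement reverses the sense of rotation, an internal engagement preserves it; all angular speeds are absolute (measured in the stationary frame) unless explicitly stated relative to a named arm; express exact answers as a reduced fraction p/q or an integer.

class = fixed-axis compound train [6 meshes; 6 ratios multiply, 6 sense flips]
mesh 1 [88T→88T]: running ratio 1, sense −
mesh 2 [68T→13T]: running ratio 68/13, sense +
mesh 3 [63T→63T]: running ratio 68/13, sense −
mesh 4 [96T→79T]: running ratio 6528/1027, sense +
mesh 5 [86T→23T]: running ratio 561408/23621, sense −
mesh 6 [85T→78T]: running ratio 7953280/307073, sense +
ω_out/ω_in = 7953280/307073

7953280/307073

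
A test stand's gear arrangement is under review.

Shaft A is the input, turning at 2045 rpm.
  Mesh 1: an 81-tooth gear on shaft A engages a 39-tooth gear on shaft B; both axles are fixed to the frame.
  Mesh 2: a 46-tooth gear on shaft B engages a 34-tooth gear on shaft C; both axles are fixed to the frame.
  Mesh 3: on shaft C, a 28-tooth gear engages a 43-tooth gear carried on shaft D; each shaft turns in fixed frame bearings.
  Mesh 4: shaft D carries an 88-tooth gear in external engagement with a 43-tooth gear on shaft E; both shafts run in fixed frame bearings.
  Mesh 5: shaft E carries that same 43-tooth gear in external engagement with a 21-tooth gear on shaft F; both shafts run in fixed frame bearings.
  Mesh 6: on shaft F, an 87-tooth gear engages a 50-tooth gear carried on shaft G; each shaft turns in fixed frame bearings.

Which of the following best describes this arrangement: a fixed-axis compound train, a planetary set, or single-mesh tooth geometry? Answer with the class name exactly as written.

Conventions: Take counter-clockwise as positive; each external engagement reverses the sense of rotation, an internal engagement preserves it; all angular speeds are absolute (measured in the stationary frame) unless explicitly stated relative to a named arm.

fixed-axis compound train

6-mesh fixed-axis compound train (all bearings frame-fixed)
classification: fixed-axis compound train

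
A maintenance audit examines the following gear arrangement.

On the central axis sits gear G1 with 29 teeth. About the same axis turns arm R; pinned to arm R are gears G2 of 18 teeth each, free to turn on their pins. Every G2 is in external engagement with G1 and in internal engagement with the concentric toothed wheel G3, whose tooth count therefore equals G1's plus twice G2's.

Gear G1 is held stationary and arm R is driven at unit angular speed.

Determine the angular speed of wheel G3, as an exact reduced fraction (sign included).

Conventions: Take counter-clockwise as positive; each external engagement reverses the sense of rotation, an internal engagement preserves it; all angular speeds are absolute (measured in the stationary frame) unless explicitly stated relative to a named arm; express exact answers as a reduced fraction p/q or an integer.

94/65

planetary set (29T centre, 18T on arm, 65T internal) — Willis relation
ring teeth: 29 + 2·18 = 65
29(ω_sun−ω_arm) = −65(ω_ring−ω_arm),  ω_sun = 0, ω_arm = 1
ω_ring = 1 − (29/65)(0−1) = 94/65
exact speed ratio = 94/65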